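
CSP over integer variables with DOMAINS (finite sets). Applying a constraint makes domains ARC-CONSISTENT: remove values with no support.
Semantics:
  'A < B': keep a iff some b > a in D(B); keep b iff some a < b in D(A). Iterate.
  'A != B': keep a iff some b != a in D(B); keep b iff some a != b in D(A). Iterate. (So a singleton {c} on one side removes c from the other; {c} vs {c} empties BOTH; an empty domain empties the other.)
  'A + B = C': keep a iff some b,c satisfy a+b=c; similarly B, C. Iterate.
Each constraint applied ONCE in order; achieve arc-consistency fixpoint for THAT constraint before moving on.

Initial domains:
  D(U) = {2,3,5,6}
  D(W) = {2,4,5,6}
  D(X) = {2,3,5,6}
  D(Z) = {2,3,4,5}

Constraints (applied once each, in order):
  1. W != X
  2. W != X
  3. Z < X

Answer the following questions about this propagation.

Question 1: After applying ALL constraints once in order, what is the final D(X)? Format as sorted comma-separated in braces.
Constraint 1 (W != X) on D(W)={2,4,5,6} D(X)={2,3,5,6}: no change
Constraint 2 (W != X) on D(W)={2,4,5,6} D(X)={2,3,5,6}: no change
Constraint 3 (Z < X) on D(Z)={2,3,4,5} D(X)={2,3,5,6}: X {2,3,5,6}->{3,5,6}
So after all 3 constraints: D(X) = {3,5,6}

Answer: {3,5,6}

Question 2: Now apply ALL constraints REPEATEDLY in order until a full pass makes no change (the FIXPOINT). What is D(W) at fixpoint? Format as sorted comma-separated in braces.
pass 0 (initial): D(W)={2,4,5,6}
pass 1: X {2,3,5,6}->{3,5,6}
pass 2: no change
Fixpoint after 2 passes: D(W) = {2,4,5,6}

Answer: {2,4,5,6}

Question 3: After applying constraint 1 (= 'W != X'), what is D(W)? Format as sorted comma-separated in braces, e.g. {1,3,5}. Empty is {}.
Answer: {2,4,5,6}

Derivation:
Constraint 1 (W != X) on D(W)={2,4,5,6} D(X)={2,3,5,6}: no change
So after constraint 1: D(W) = {2,4,5,6}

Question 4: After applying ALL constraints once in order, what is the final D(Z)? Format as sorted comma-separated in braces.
Answer: {2,3,4,5}

Derivation:
Constraint 1 (W != X) on D(W)={2,4,5,6} D(X)={2,3,5,6}: no change
Constraint 2 (W != X) on D(W)={2,4,5,6} D(X)={2,3,5,6}: no change
Constraint 3 (Z < X) on D(Z)={2,3,4,5} D(X)={2,3,5,6}: X {2,3,5,6}->{3,5,6}
So after all 3 constraints: D(Z) = {2,3,4,5}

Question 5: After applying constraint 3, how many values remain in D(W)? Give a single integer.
Answer: 4

Derivation:
Constraint 1 (W != X) on D(W)={2,4,5,6} D(X)={2,3,5,6}: no change
Constraint 2 (W != X) on D(W)={2,4,5,6} D(X)={2,3,5,6}: no change
Constraint 3 (Z < X) on D(Z)={2,3,4,5} D(X)={2,3,5,6}: X {2,3,5,6}->{3,5,6}
So after constraint 3: D(W)={2,4,5,6}, size = 4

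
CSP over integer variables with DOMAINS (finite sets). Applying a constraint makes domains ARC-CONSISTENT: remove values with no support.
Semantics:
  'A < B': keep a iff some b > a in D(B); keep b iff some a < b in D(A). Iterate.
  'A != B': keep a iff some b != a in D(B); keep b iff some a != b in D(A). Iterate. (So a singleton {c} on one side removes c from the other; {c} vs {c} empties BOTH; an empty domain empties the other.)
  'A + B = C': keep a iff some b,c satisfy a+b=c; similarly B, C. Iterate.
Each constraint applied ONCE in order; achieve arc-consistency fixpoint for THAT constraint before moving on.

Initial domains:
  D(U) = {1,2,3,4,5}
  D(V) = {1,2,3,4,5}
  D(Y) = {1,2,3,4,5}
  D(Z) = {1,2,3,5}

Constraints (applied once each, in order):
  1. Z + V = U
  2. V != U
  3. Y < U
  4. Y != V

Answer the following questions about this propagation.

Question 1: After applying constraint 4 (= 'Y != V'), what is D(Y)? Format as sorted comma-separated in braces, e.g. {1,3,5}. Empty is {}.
Constraint 1 (Z + V = U) on D(Z)={1,2,3,5} D(V)={1,2,3,4,5} D(U)={1,2,3,4,5}: Z {1,2,3,5}->{1,2,3}; V {1,2,3,4,5}->{1,2,3,4}; U {1,2,3,4,5}->{2,3,4,5}
Constraint 2 (V != U) on D(V)={1,2,3,4} D(U)={2,3,4,5}: no change
Constraint 3 (Y < U) on D(Y)={1,2,3,4,5} D(U)={2,3,4,5}: Y {1,2,3,4,5}->{1,2,3,4}
Constraint 4 (Y != V) on D(Y)={1,2,3,4} D(V)={1,2,3,4}: no change
So after constraint 4: D(Y) = {1,2,3,4}

Answer: {1,2,3,4}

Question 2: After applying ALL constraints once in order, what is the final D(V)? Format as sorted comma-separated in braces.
Answer: {1,2,3,4}

Derivation:
Constraint 1 (Z + V = U) on D(Z)={1,2,3,5} D(V)={1,2,3,4,5} D(U)={1,2,3,4,5}: Z {1,2,3,5}->{1,2,3}; V {1,2,3,4,5}->{1,2,3,4}; U {1,2,3,4,5}->{2,3,4,5}
Constraint 2 (V != U) on D(V)={1,2,3,4} D(U)={2,3,4,5}: no change
Constraint 3 (Y < U) on D(Y)={1,2,3,4,5} D(U)={2,3,4,5}: Y {1,2,3,4,5}->{1,2,3,4}
Constraint 4 (Y != V) on D(Y)={1,2,3,4} D(V)={1,2,3,4}: no change
So after all 4 constraints: D(V) = {1,2,3,4}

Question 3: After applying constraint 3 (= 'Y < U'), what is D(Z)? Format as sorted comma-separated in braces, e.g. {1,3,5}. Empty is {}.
Answer: {1,2,3}

Derivation:
Constraint 1 (Z + V = U) on D(Z)={1,2,3,5} D(V)={1,2,3,4,5} D(U)={1,2,3,4,5}: Z {1,2,3,5}->{1,2,3}; V {1,2,3,4,5}->{1,2,3,4}; U {1,2,3,4,5}->{2,3,4,5}
Constraint 2 (V != U) on D(V)={1,2,3,4} D(U)={2,3,4,5}: no change
Constraint 3 (Y < U) on D(Y)={1,2,3,4,5} D(U)={2,3,4,5}: Y {1,2,3,4,5}->{1,2,3,4}
So after constraint 3: D(Z) = {1,2,3}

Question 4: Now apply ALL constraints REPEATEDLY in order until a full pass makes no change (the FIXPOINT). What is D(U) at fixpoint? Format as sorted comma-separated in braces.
Answer: {2,3,4,5}

Derivation:
pass 0 (initial): D(U)={1,2,3,4,5}
pass 1: U {1,2,3,4,5}->{2,3,4,5}; V {1,2,3,4,5}->{1,2,3,4}; Y {1,2,3,4,5}->{1,2,3,4}; Z {1,2,3,5}->{1,2,3}
pass 2: no change
Fixpoint after 2 passes: D(U) = {2,3,4,5}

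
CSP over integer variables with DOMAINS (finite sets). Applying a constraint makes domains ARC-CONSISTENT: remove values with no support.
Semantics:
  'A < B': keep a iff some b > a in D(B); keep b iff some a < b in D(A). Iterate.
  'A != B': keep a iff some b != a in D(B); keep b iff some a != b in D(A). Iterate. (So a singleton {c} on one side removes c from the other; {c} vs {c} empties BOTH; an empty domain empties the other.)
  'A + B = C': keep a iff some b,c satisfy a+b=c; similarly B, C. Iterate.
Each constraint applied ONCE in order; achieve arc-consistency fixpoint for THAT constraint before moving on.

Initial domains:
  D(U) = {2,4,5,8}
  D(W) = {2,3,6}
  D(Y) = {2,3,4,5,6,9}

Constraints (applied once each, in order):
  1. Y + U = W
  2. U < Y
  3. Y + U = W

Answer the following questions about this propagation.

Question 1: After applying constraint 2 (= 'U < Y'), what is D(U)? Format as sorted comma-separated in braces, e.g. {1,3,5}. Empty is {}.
Answer: {2}

Derivation:
Constraint 1 (Y + U = W) on D(Y)={2,3,4,5,6,9} D(U)={2,4,5,8} D(W)={2,3,6}: Y {2,3,4,5,6,9}->{2,4}; U {2,4,5,8}->{2,4}; W {2,3,6}->{6}
Constraint 2 (U < Y) on D(U)={2,4} D(Y)={2,4}: U {2,4}->{2}; Y {2,4}->{4}
So after constraint 2: D(U) = {2}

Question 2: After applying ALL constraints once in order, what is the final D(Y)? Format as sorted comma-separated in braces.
Answer: {4}

Derivation:
Constraint 1 (Y + U = W) on D(Y)={2,3,4,5,6,9} D(U)={2,4,5,8} D(W)={2,3,6}: Y {2,3,4,5,6,9}->{2,4}; U {2,4,5,8}->{2,4}; W {2,3,6}->{6}
Constraint 2 (U < Y) on D(U)={2,4} D(Y)={2,4}: U {2,4}->{2}; Y {2,4}->{4}
Constraint 3 (Y + U = W) on D(Y)={4} D(U)={2} D(W)={6}: no change
So after all 3 constraints: D(Y) = {4}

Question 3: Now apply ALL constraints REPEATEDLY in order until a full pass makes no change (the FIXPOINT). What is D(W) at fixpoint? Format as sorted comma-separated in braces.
Answer: {6}

Derivation:
pass 0 (initial): D(W)={2,3,6}
pass 1: U {2,4,5,8}->{2}; W {2,3,6}->{6}; Y {2,3,4,5,6,9}->{4}
pass 2: no change
Fixpoint after 2 passes: D(W) = {6}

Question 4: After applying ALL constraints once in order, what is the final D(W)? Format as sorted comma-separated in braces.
Answer: {6}

Derivation:
Constraint 1 (Y + U = W) on D(Y)={2,3,4,5,6,9} D(U)={2,4,5,8} D(W)={2,3,6}: Y {2,3,4,5,6,9}->{2,4}; U {2,4,5,8}->{2,4}; W {2,3,6}->{6}
Constraint 2 (U < Y) on D(U)={2,4} D(Y)={2,4}: U {2,4}->{2}; Y {2,4}->{4}
Constraint 3 (Y + U = W) on D(Y)={4} D(U)={2} D(W)={6}: no change
So after all 3 constraints: D(W) = {6}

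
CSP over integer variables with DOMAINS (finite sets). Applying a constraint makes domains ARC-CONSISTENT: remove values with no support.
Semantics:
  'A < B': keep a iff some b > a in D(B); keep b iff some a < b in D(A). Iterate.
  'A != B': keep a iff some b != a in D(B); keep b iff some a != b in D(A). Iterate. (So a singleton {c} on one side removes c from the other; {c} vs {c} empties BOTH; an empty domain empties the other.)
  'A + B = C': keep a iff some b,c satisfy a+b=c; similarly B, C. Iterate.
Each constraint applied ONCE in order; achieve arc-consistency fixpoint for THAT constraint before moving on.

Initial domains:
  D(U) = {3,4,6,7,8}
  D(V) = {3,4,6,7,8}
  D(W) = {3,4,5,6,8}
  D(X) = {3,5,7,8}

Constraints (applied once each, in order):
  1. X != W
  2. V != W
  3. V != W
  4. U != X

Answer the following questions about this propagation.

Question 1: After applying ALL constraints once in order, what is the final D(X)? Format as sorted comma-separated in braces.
Constraint 1 (X != W) on D(X)={3,5,7,8} D(W)={3,4,5,6,8}: no change
Constraint 2 (V != W) on D(V)={3,4,6,7,8} D(W)={3,4,5,6,8}: no change
Constraint 3 (V != W) on D(V)={3,4,6,7,8} D(W)={3,4,5,6,8}: no change
Constraint 4 (U != X) on D(U)={3,4,6,7,8} D(X)={3,5,7,8}: no change
So after all 4 constraints: D(X) = {3,5,7,8}

Answer: {3,5,7,8}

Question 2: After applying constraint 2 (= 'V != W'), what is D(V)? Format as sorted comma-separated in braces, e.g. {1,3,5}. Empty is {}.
Answer: {3,4,6,7,8}

Derivation:
Constraint 1 (X != W) on D(X)={3,5,7,8} D(W)={3,4,5,6,8}: no change
Constraint 2 (V != W) on D(V)={3,4,6,7,8} D(W)={3,4,5,6,8}: no change
So after constraint 2: D(V) = {3,4,6,7,8}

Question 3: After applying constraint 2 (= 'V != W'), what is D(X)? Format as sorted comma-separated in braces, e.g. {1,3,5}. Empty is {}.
Answer: {3,5,7,8}

Derivation:
Constraint 1 (X != W) on D(X)={3,5,7,8} D(W)={3,4,5,6,8}: no change
Constraint 2 (V != W) on D(V)={3,4,6,7,8} D(W)={3,4,5,6,8}: no change
So after constraint 2: D(X) = {3,5,7,8}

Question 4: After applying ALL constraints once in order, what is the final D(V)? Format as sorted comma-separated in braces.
Constraint 1 (X != W) on D(X)={3,5,7,8} D(W)={3,4,5,6,8}: no change
Constraint 2 (V != W) on D(V)={3,4,6,7,8} D(W)={3,4,5,6,8}: no change
Constraint 3 (V != W) on D(V)={3,4,6,7,8} D(W)={3,4,5,6,8}: no change
Constraint 4 (U != X) on D(U)={3,4,6,7,8} D(X)={3,5,7,8}: no change
So after all 4 constraints: D(V) = {3,4,6,7,8}

Answer: {3,4,6,7,8}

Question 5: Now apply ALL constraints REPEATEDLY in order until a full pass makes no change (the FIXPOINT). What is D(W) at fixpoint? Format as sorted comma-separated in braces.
pass 0 (initial): D(W)={3,4,5,6,8}
pass 1: no change
Fixpoint after 1 passes: D(W) = {3,4,5,6,8}

Answer: {3,4,5,6,8}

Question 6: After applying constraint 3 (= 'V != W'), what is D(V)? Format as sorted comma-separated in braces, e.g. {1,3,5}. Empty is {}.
Answer: {3,4,6,7,8}

Derivation:
Constraint 1 (X != W) on D(X)={3,5,7,8} D(W)={3,4,5,6,8}: no change
Constraint 2 (V != W) on D(V)={3,4,6,7,8} D(W)={3,4,5,6,8}: no change
Constraint 3 (V != W) on D(V)={3,4,6,7,8} D(W)={3,4,5,6,8}: no change
So after constraint 3: D(V) = {3,4,6,7,8}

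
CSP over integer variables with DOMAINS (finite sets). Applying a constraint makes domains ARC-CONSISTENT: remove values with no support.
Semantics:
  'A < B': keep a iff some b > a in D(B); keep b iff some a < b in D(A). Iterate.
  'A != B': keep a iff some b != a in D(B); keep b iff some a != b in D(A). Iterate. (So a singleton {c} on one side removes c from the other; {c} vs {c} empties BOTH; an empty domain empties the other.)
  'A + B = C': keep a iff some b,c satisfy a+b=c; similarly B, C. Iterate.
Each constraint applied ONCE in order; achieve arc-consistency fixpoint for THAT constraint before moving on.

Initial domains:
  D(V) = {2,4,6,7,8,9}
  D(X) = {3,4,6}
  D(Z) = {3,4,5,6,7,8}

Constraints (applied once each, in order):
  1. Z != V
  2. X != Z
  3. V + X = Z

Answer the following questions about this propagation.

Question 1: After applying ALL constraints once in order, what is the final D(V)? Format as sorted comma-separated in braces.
Answer: {2,4}

Derivation:
Constraint 1 (Z != V) on D(Z)={3,4,5,6,7,8} D(V)={2,4,6,7,8,9}: no change
Constraint 2 (X != Z) on D(X)={3,4,6} D(Z)={3,4,5,6,7,8}: no change
Constraint 3 (V + X = Z) on D(V)={2,4,6,7,8,9} D(X)={3,4,6} D(Z)={3,4,5,6,7,8}: V {2,4,6,7,8,9}->{2,4}; Z {3,4,5,6,7,8}->{5,6,7,8}
So after all 3 constraints: D(V) = {2,4}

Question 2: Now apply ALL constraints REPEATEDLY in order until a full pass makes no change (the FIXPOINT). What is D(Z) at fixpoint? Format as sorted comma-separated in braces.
Answer: {5,6,7,8}

Derivation:
pass 0 (initial): D(Z)={3,4,5,6,7,8}
pass 1: V {2,4,6,7,8,9}->{2,4}; Z {3,4,5,6,7,8}->{5,6,7,8}
pass 2: no change
Fixpoint after 2 passes: D(Z) = {5,6,7,8}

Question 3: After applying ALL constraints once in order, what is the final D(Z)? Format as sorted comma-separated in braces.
Answer: {5,6,7,8}

Derivation:
Constraint 1 (Z != V) on D(Z)={3,4,5,6,7,8} D(V)={2,4,6,7,8,9}: no change
Constraint 2 (X != Z) on D(X)={3,4,6} D(Z)={3,4,5,6,7,8}: no change
Constraint 3 (V + X = Z) on D(V)={2,4,6,7,8,9} D(X)={3,4,6} D(Z)={3,4,5,6,7,8}: V {2,4,6,7,8,9}->{2,4}; Z {3,4,5,6,7,8}->{5,6,7,8}
So after all 3 constraints: D(Z) = {5,6,7,8}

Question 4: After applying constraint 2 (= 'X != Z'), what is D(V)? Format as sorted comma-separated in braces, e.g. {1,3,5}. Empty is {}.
Constraint 1 (Z != V) on D(Z)={3,4,5,6,7,8} D(V)={2,4,6,7,8,9}: no change
Constraint 2 (X != Z) on D(X)={3,4,6} D(Z)={3,4,5,6,7,8}: no change
So after constraint 2: D(V) = {2,4,6,7,8,9}

Answer: {2,4,6,7,8,9}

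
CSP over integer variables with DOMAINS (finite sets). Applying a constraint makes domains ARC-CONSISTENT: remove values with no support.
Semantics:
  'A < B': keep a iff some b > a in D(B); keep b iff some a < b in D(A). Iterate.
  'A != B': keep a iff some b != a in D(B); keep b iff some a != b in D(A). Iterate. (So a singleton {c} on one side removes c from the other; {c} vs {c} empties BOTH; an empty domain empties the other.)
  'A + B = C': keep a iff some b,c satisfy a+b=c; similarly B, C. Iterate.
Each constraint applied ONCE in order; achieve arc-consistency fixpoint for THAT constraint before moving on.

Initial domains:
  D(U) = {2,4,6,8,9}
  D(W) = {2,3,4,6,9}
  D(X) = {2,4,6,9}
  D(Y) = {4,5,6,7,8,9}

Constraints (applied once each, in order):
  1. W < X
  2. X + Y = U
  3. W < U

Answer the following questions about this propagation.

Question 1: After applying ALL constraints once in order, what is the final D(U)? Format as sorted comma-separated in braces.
Answer: {8,9}

Derivation:
Constraint 1 (W < X) on D(W)={2,3,4,6,9} D(X)={2,4,6,9}: W {2,3,4,6,9}->{2,3,4,6}; X {2,4,6,9}->{4,6,9}
Constraint 2 (X + Y = U) on D(X)={4,6,9} D(Y)={4,5,6,7,8,9} D(U)={2,4,6,8,9}: X {4,6,9}->{4}; Y {4,5,6,7,8,9}->{4,5}; U {2,4,6,8,9}->{8,9}
Constraint 3 (W < U) on D(W)={2,3,4,6} D(U)={8,9}: no change
So after all 3 constraints: D(U) = {8,9}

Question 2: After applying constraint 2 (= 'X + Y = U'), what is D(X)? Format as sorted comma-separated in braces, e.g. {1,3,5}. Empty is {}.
Answer: {4}

Derivation:
Constraint 1 (W < X) on D(W)={2,3,4,6,9} D(X)={2,4,6,9}: W {2,3,4,6,9}->{2,3,4,6}; X {2,4,6,9}->{4,6,9}
Constraint 2 (X + Y = U) on D(X)={4,6,9} D(Y)={4,5,6,7,8,9} D(U)={2,4,6,8,9}: X {4,6,9}->{4}; Y {4,5,6,7,8,9}->{4,5}; U {2,4,6,8,9}->{8,9}
So after constraint 2: D(X) = {4}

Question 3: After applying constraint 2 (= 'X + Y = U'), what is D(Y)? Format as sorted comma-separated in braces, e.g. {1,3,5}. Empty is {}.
Constraint 1 (W < X) on D(W)={2,3,4,6,9} D(X)={2,4,6,9}: W {2,3,4,6,9}->{2,3,4,6}; X {2,4,6,9}->{4,6,9}
Constraint 2 (X + Y = U) on D(X)={4,6,9} D(Y)={4,5,6,7,8,9} D(U)={2,4,6,8,9}: X {4,6,9}->{4}; Y {4,5,6,7,8,9}->{4,5}; U {2,4,6,8,9}->{8,9}
So after constraint 2: D(Y) = {4,5}

Answer: {4,5}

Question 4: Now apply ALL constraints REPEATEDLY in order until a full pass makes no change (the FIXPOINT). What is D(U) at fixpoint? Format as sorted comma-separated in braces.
Answer: {8,9}

Derivation:
pass 0 (initial): D(U)={2,4,6,8,9}
pass 1: U {2,4,6,8,9}->{8,9}; W {2,3,4,6,9}->{2,3,4,6}; X {2,4,6,9}->{4}; Y {4,5,6,7,8,9}->{4,5}
pass 2: W {2,3,4,6}->{2,3}
pass 3: no change
Fixpoint after 3 passes: D(U) = {8,9}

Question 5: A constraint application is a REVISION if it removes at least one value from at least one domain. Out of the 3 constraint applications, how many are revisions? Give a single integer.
Answer: 2

Derivation:
Constraint 1 (W < X) on D(W)={2,3,4,6,9} D(X)={2,4,6,9}: W {2,3,4,6,9}->{2,3,4,6}; X {2,4,6,9}->{4,6,9} => REVISION
Constraint 2 (X + Y = U) on D(X)={4,6,9} D(Y)={4,5,6,7,8,9} D(U)={2,4,6,8,9}: X {4,6,9}->{4}; Y {4,5,6,7,8,9}->{4,5}; U {2,4,6,8,9}->{8,9} => REVISION
Constraint 3 (W < U) on D(W)={2,3,4,6} D(U)={8,9}: no change => not a revision
Total revisions = 2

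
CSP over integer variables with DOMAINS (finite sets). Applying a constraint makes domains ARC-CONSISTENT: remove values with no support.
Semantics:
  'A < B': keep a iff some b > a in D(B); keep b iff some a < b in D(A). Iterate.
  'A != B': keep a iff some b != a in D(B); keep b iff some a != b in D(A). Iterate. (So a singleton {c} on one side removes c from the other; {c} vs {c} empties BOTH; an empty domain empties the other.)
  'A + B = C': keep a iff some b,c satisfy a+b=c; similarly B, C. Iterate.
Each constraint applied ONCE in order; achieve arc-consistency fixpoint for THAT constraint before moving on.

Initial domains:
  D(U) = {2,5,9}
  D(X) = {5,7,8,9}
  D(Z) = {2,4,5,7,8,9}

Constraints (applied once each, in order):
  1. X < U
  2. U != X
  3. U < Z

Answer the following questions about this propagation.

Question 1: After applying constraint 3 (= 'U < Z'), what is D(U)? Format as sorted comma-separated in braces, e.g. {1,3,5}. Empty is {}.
Answer: {}

Derivation:
Constraint 1 (X < U) on D(X)={5,7,8,9} D(U)={2,5,9}: X {5,7,8,9}->{5,7,8}; U {2,5,9}->{9}
Constraint 2 (U != X) on D(U)={9} D(X)={5,7,8}: no change
Constraint 3 (U < Z) on D(U)={9} D(Z)={2,4,5,7,8,9}: U {9}->{}; Z {2,4,5,7,8,9}->{}
So after constraint 3: D(U) = {}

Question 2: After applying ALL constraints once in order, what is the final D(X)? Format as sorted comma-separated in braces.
Constraint 1 (X < U) on D(X)={5,7,8,9} D(U)={2,5,9}: X {5,7,8,9}->{5,7,8}; U {2,5,9}->{9}
Constraint 2 (U != X) on D(U)={9} D(X)={5,7,8}: no change
Constraint 3 (U < Z) on D(U)={9} D(Z)={2,4,5,7,8,9}: U {9}->{}; Z {2,4,5,7,8,9}->{}
So after all 3 constraints: D(X) = {5,7,8}

Answer: {5,7,8}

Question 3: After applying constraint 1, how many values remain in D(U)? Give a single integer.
Answer: 1

Derivation:
Constraint 1 (X < U) on D(X)={5,7,8,9} D(U)={2,5,9}: X {5,7,8,9}->{5,7,8}; U {2,5,9}->{9}
So after constraint 1: D(U)={9}, size = 1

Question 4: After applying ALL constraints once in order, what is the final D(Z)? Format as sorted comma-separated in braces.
Answer: {}

Derivation:
Constraint 1 (X < U) on D(X)={5,7,8,9} D(U)={2,5,9}: X {5,7,8,9}->{5,7,8}; U {2,5,9}->{9}
Constraint 2 (U != X) on D(U)={9} D(X)={5,7,8}: no change
Constraint 3 (U < Z) on D(U)={9} D(Z)={2,4,5,7,8,9}: U {9}->{}; Z {2,4,5,7,8,9}->{}
So after all 3 constraints: D(Z) = {}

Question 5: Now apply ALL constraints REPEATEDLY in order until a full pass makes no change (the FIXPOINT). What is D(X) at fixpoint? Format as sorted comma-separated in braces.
Answer: {}

Derivation:
pass 0 (initial): D(X)={5,7,8,9}
pass 1: U {2,5,9}->{}; X {5,7,8,9}->{5,7,8}; Z {2,4,5,7,8,9}->{}
pass 2: X {5,7,8}->{}
pass 3: no change
Fixpoint after 3 passes: D(X) = {}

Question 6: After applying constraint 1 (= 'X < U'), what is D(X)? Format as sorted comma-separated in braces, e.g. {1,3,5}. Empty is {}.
Answer: {5,7,8}

Derivation:
Constraint 1 (X < U) on D(X)={5,7,8,9} D(U)={2,5,9}: X {5,7,8,9}->{5,7,8}; U {2,5,9}->{9}
So after constraint 1: D(X) = {5,7,8}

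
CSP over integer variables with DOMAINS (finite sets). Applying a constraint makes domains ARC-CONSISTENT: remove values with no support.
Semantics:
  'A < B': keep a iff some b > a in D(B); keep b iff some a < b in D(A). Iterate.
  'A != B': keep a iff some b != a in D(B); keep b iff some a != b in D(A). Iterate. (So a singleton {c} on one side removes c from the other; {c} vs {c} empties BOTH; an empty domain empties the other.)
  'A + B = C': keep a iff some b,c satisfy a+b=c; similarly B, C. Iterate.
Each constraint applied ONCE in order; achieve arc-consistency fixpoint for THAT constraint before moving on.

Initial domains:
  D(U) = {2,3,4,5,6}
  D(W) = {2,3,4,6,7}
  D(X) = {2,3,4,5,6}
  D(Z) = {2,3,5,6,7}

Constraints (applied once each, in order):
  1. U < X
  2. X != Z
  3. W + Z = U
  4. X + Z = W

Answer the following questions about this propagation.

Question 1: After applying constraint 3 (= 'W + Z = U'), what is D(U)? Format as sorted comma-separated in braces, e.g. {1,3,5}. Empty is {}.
Answer: {4,5}

Derivation:
Constraint 1 (U < X) on D(U)={2,3,4,5,6} D(X)={2,3,4,5,6}: U {2,3,4,5,6}->{2,3,4,5}; X {2,3,4,5,6}->{3,4,5,6}
Constraint 2 (X != Z) on D(X)={3,4,5,6} D(Z)={2,3,5,6,7}: no change
Constraint 3 (W + Z = U) on D(W)={2,3,4,6,7} D(Z)={2,3,5,6,7} D(U)={2,3,4,5}: W {2,3,4,6,7}->{2,3}; Z {2,3,5,6,7}->{2,3}; U {2,3,4,5}->{4,5}
So after constraint 3: D(U) = {4,5}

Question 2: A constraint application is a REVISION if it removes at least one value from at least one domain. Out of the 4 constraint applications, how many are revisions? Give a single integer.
Answer: 3

Derivation:
Constraint 1 (U < X) on D(U)={2,3,4,5,6} D(X)={2,3,4,5,6}: U {2,3,4,5,6}->{2,3,4,5}; X {2,3,4,5,6}->{3,4,5,6} => REVISION
Constraint 2 (X != Z) on D(X)={3,4,5,6} D(Z)={2,3,5,6,7}: no change => not a revision
Constraint 3 (W + Z = U) on D(W)={2,3,4,6,7} D(Z)={2,3,5,6,7} D(U)={2,3,4,5}: W {2,3,4,6,7}->{2,3}; Z {2,3,5,6,7}->{2,3}; U {2,3,4,5}->{4,5} => REVISION
Constraint 4 (X + Z = W) on D(X)={3,4,5,6} D(Z)={2,3} D(W)={2,3}: X {3,4,5,6}->{}; Z {2,3}->{}; W {2,3}->{} => REVISION
Total revisions = 3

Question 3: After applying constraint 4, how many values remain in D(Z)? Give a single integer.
Constraint 1 (U < X) on D(U)={2,3,4,5,6} D(X)={2,3,4,5,6}: U {2,3,4,5,6}->{2,3,4,5}; X {2,3,4,5,6}->{3,4,5,6}
Constraint 2 (X != Z) on D(X)={3,4,5,6} D(Z)={2,3,5,6,7}: no change
Constraint 3 (W + Z = U) on D(W)={2,3,4,6,7} D(Z)={2,3,5,6,7} D(U)={2,3,4,5}: W {2,3,4,6,7}->{2,3}; Z {2,3,5,6,7}->{2,3}; U {2,3,4,5}->{4,5}
Constraint 4 (X + Z = W) on D(X)={3,4,5,6} D(Z)={2,3} D(W)={2,3}: X {3,4,5,6}->{}; Z {2,3}->{}; W {2,3}->{}
So after constraint 4: D(Z)={}, size = 0

Answer: 0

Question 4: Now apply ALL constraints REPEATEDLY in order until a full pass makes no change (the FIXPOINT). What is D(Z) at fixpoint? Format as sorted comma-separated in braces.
Answer: {}

Derivation:
pass 0 (initial): D(Z)={2,3,5,6,7}
pass 1: U {2,3,4,5,6}->{4,5}; W {2,3,4,6,7}->{}; X {2,3,4,5,6}->{}; Z {2,3,5,6,7}->{}
pass 2: U {4,5}->{}
pass 3: no change
Fixpoint after 3 passes: D(Z) = {}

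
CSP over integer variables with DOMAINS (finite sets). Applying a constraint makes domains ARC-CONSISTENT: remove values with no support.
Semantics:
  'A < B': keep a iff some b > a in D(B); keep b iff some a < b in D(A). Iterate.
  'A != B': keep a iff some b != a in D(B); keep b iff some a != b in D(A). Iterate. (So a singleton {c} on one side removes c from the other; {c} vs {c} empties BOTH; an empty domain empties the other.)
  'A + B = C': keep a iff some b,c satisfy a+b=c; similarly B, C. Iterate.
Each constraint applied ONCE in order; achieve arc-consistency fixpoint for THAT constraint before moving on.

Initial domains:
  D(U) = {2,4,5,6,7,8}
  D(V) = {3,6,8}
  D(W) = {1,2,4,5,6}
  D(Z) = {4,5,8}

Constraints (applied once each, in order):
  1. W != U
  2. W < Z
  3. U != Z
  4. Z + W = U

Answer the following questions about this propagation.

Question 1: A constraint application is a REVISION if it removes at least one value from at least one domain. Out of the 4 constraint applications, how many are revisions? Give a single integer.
Answer: 1

Derivation:
Constraint 1 (W != U) on D(W)={1,2,4,5,6} D(U)={2,4,5,6,7,8}: no change => not a revision
Constraint 2 (W < Z) on D(W)={1,2,4,5,6} D(Z)={4,5,8}: no change => not a revision
Constraint 3 (U != Z) on D(U)={2,4,5,6,7,8} D(Z)={4,5,8}: no change => not a revision
Constraint 4 (Z + W = U) on D(Z)={4,5,8} D(W)={1,2,4,5,6} D(U)={2,4,5,6,7,8}: Z {4,5,8}->{4,5}; W {1,2,4,5,6}->{1,2,4}; U {2,4,5,6,7,8}->{5,6,7,8} => REVISION
Total revisions = 1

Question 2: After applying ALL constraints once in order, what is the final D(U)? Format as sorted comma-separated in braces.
Answer: {5,6,7,8}

Derivation:
Constraint 1 (W != U) on D(W)={1,2,4,5,6} D(U)={2,4,5,6,7,8}: no change
Constraint 2 (W < Z) on D(W)={1,2,4,5,6} D(Z)={4,5,8}: no change
Constraint 3 (U != Z) on D(U)={2,4,5,6,7,8} D(Z)={4,5,8}: no change
Constraint 4 (Z + W = U) on D(Z)={4,5,8} D(W)={1,2,4,5,6} D(U)={2,4,5,6,7,8}: Z {4,5,8}->{4,5}; W {1,2,4,5,6}->{1,2,4}; U {2,4,5,6,7,8}->{5,6,7,8}
So after all 4 constraints: D(U) = {5,6,7,8}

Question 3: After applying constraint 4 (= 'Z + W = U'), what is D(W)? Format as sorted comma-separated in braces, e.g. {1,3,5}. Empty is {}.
Answer: {1,2,4}

Derivation:
Constraint 1 (W != U) on D(W)={1,2,4,5,6} D(U)={2,4,5,6,7,8}: no change
Constraint 2 (W < Z) on D(W)={1,2,4,5,6} D(Z)={4,5,8}: no change
Constraint 3 (U != Z) on D(U)={2,4,5,6,7,8} D(Z)={4,5,8}: no change
Constraint 4 (Z + W = U) on D(Z)={4,5,8} D(W)={1,2,4,5,6} D(U)={2,4,5,6,7,8}: Z {4,5,8}->{4,5}; W {1,2,4,5,6}->{1,2,4}; U {2,4,5,6,7,8}->{5,6,7,8}
So after constraint 4: D(W) = {1,2,4}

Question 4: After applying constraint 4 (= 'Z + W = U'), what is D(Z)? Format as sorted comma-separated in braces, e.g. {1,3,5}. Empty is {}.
Constraint 1 (W != U) on D(W)={1,2,4,5,6} D(U)={2,4,5,6,7,8}: no change
Constraint 2 (W < Z) on D(W)={1,2,4,5,6} D(Z)={4,5,8}: no change
Constraint 3 (U != Z) on D(U)={2,4,5,6,7,8} D(Z)={4,5,8}: no change
Constraint 4 (Z + W = U) on D(Z)={4,5,8} D(W)={1,2,4,5,6} D(U)={2,4,5,6,7,8}: Z {4,5,8}->{4,5}; W {1,2,4,5,6}->{1,2,4}; U {2,4,5,6,7,8}->{5,6,7,8}
So after constraint 4: D(Z) = {4,5}

Answer: {4,5}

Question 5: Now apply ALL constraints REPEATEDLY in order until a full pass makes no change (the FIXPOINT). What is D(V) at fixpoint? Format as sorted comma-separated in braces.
Answer: {3,6,8}

Derivation:
pass 0 (initial): D(V)={3,6,8}
pass 1: U {2,4,5,6,7,8}->{5,6,7,8}; W {1,2,4,5,6}->{1,2,4}; Z {4,5,8}->{4,5}
pass 2: no change
Fixpoint after 2 passes: D(V) = {3,6,8}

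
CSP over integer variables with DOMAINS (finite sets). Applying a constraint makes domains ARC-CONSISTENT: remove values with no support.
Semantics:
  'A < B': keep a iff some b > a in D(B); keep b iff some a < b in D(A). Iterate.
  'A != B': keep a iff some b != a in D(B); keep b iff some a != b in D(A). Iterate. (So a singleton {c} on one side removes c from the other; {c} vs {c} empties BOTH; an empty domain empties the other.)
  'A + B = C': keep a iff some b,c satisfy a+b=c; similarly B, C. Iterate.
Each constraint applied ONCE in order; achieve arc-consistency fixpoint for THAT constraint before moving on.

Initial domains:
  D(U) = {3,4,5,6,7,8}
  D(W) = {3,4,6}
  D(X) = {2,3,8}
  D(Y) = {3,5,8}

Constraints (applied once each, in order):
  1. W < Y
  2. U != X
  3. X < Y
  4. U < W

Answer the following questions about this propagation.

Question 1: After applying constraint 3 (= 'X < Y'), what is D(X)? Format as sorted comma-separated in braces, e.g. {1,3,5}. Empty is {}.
Answer: {2,3}

Derivation:
Constraint 1 (W < Y) on D(W)={3,4,6} D(Y)={3,5,8}: Y {3,5,8}->{5,8}
Constraint 2 (U != X) on D(U)={3,4,5,6,7,8} D(X)={2,3,8}: no change
Constraint 3 (X < Y) on D(X)={2,3,8} D(Y)={5,8}: X {2,3,8}->{2,3}
So after constraint 3: D(X) = {2,3}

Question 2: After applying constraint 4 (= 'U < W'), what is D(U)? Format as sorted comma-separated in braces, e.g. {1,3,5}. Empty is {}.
Constraint 1 (W < Y) on D(W)={3,4,6} D(Y)={3,5,8}: Y {3,5,8}->{5,8}
Constraint 2 (U != X) on D(U)={3,4,5,6,7,8} D(X)={2,3,8}: no change
Constraint 3 (X < Y) on D(X)={2,3,8} D(Y)={5,8}: X {2,3,8}->{2,3}
Constraint 4 (U < W) on D(U)={3,4,5,6,7,8} D(W)={3,4,6}: U {3,4,5,6,7,8}->{3,4,5}; W {3,4,6}->{4,6}
So after constraint 4: D(U) = {3,4,5}

Answer: {3,4,5}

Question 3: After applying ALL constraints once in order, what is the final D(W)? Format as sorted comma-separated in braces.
Constraint 1 (W < Y) on D(W)={3,4,6} D(Y)={3,5,8}: Y {3,5,8}->{5,8}
Constraint 2 (U != X) on D(U)={3,4,5,6,7,8} D(X)={2,3,8}: no change
Constraint 3 (X < Y) on D(X)={2,3,8} D(Y)={5,8}: X {2,3,8}->{2,3}
Constraint 4 (U < W) on D(U)={3,4,5,6,7,8} D(W)={3,4,6}: U {3,4,5,6,7,8}->{3,4,5}; W {3,4,6}->{4,6}
So after all 4 constraints: D(W) = {4,6}

Answer: {4,6}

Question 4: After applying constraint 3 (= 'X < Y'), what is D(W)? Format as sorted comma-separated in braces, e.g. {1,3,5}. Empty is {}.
Answer: {3,4,6}

Derivation:
Constraint 1 (W < Y) on D(W)={3,4,6} D(Y)={3,5,8}: Y {3,5,8}->{5,8}
Constraint 2 (U != X) on D(U)={3,4,5,6,7,8} D(X)={2,3,8}: no change
Constraint 3 (X < Y) on D(X)={2,3,8} D(Y)={5,8}: X {2,3,8}->{2,3}
So after constraint 3: D(W) = {3,4,6}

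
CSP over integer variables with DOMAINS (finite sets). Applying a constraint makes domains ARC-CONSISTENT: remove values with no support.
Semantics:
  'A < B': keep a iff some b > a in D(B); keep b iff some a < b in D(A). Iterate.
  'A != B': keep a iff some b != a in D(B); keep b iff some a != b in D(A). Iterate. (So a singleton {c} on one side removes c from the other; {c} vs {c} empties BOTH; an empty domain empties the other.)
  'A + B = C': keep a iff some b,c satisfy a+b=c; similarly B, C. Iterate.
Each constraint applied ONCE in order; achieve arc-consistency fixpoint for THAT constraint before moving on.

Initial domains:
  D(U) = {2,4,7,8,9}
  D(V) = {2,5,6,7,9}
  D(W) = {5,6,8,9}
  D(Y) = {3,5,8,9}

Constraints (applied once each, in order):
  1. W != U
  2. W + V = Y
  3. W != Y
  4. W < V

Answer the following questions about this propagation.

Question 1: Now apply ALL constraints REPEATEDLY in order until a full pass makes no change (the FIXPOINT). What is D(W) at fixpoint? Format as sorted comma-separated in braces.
pass 0 (initial): D(W)={5,6,8,9}
pass 1: V {2,5,6,7,9}->{}; W {5,6,8,9}->{}; Y {3,5,8,9}->{8}
pass 2: U {2,4,7,8,9}->{}; Y {8}->{}
pass 3: no change
Fixpoint after 3 passes: D(W) = {}

Answer: {}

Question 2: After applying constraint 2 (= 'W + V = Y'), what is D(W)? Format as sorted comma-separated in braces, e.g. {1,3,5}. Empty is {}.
Constraint 1 (W != U) on D(W)={5,6,8,9} D(U)={2,4,7,8,9}: no change
Constraint 2 (W + V = Y) on D(W)={5,6,8,9} D(V)={2,5,6,7,9} D(Y)={3,5,8,9}: W {5,6,8,9}->{6}; V {2,5,6,7,9}->{2}; Y {3,5,8,9}->{8}
So after constraint 2: D(W) = {6}

Answer: {6}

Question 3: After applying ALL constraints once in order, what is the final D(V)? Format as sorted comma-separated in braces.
Constraint 1 (W != U) on D(W)={5,6,8,9} D(U)={2,4,7,8,9}: no change
Constraint 2 (W + V = Y) on D(W)={5,6,8,9} D(V)={2,5,6,7,9} D(Y)={3,5,8,9}: W {5,6,8,9}->{6}; V {2,5,6,7,9}->{2}; Y {3,5,8,9}->{8}
Constraint 3 (W != Y) on D(W)={6} D(Y)={8}: no change
Constraint 4 (W < V) on D(W)={6} D(V)={2}: W {6}->{}; V {2}->{}
So after all 4 constraints: D(V) = {}

Answer: {}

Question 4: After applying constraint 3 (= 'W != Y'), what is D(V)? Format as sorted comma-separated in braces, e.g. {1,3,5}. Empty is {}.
Answer: {2}

Derivation:
Constraint 1 (W != U) on D(W)={5,6,8,9} D(U)={2,4,7,8,9}: no change
Constraint 2 (W + V = Y) on D(W)={5,6,8,9} D(V)={2,5,6,7,9} D(Y)={3,5,8,9}: W {5,6,8,9}->{6}; V {2,5,6,7,9}->{2}; Y {3,5,8,9}->{8}
Constraint 3 (W != Y) on D(W)={6} D(Y)={8}: no change
So after constraint 3: D(V) = {2}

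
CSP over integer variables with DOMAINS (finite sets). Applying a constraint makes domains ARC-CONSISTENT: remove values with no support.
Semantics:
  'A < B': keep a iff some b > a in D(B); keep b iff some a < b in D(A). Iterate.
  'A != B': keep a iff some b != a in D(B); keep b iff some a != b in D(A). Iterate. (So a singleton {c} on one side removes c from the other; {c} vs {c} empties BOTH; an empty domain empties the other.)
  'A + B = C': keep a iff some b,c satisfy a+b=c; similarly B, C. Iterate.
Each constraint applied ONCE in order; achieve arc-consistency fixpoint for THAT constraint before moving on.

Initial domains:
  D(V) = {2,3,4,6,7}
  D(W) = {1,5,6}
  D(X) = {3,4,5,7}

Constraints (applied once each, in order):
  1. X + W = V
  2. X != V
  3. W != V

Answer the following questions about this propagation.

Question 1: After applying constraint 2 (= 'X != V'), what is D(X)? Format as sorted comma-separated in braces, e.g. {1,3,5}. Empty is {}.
Answer: {3,5}

Derivation:
Constraint 1 (X + W = V) on D(X)={3,4,5,7} D(W)={1,5,6} D(V)={2,3,4,6,7}: X {3,4,5,7}->{3,5}; W {1,5,6}->{1}; V {2,3,4,6,7}->{4,6}
Constraint 2 (X != V) on D(X)={3,5} D(V)={4,6}: no change
So after constraint 2: D(X) = {3,5}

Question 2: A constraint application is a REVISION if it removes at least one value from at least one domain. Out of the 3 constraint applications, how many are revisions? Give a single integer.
Answer: 1

Derivation:
Constraint 1 (X + W = V) on D(X)={3,4,5,7} D(W)={1,5,6} D(V)={2,3,4,6,7}: X {3,4,5,7}->{3,5}; W {1,5,6}->{1}; V {2,3,4,6,7}->{4,6} => REVISION
Constraint 2 (X != V) on D(X)={3,5} D(V)={4,6}: no change => not a revision
Constraint 3 (W != V) on D(W)={1} D(V)={4,6}: no change => not a revision
Total revisions = 1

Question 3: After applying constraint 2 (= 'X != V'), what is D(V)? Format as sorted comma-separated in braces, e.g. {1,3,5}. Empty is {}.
Answer: {4,6}

Derivation:
Constraint 1 (X + W = V) on D(X)={3,4,5,7} D(W)={1,5,6} D(V)={2,3,4,6,7}: X {3,4,5,7}->{3,5}; W {1,5,6}->{1}; V {2,3,4,6,7}->{4,6}
Constraint 2 (X != V) on D(X)={3,5} D(V)={4,6}: no change
So after constraint 2: D(V) = {4,6}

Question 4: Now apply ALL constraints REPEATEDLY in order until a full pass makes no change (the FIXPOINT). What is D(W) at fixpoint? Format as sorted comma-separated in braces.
pass 0 (initial): D(W)={1,5,6}
pass 1: V {2,3,4,6,7}->{4,6}; W {1,5,6}->{1}; X {3,4,5,7}->{3,5}
pass 2: no change
Fixpoint after 2 passes: D(W) = {1}

Answer: {1}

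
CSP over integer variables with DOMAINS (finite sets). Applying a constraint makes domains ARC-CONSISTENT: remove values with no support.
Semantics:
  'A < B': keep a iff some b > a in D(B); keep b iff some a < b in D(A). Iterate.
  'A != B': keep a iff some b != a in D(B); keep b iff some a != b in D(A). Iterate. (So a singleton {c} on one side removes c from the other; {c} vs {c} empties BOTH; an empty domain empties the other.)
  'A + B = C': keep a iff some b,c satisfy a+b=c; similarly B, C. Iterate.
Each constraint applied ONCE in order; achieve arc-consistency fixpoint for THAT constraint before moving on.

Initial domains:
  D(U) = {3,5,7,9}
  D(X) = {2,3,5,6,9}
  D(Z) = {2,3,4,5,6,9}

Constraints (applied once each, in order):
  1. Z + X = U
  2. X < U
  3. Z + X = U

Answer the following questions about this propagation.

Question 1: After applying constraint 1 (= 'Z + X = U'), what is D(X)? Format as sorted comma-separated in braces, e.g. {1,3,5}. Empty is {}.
Constraint 1 (Z + X = U) on D(Z)={2,3,4,5,6,9} D(X)={2,3,5,6,9} D(U)={3,5,7,9}: Z {2,3,4,5,6,9}->{2,3,4,5,6}; X {2,3,5,6,9}->{2,3,5,6}; U {3,5,7,9}->{5,7,9}
So after constraint 1: D(X) = {2,3,5,6}

Answer: {2,3,5,6}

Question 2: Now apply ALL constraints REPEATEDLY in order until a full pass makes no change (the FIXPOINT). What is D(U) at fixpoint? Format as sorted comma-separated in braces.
Answer: {5,7,9}

Derivation:
pass 0 (initial): D(U)={3,5,7,9}
pass 1: U {3,5,7,9}->{5,7,9}; X {2,3,5,6,9}->{2,3,5,6}; Z {2,3,4,5,6,9}->{2,3,4,5,6}
pass 2: no change
Fixpoint after 2 passes: D(U) = {5,7,9}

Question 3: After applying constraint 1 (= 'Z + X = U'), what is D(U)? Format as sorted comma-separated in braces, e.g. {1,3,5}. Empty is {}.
Answer: {5,7,9}

Derivation:
Constraint 1 (Z + X = U) on D(Z)={2,3,4,5,6,9} D(X)={2,3,5,6,9} D(U)={3,5,7,9}: Z {2,3,4,5,6,9}->{2,3,4,5,6}; X {2,3,5,6,9}->{2,3,5,6}; U {3,5,7,9}->{5,7,9}
So after constraint 1: D(U) = {5,7,9}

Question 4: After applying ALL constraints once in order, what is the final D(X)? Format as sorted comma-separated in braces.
Answer: {2,3,5,6}

Derivation:
Constraint 1 (Z + X = U) on D(Z)={2,3,4,5,6,9} D(X)={2,3,5,6,9} D(U)={3,5,7,9}: Z {2,3,4,5,6,9}->{2,3,4,5,6}; X {2,3,5,6,9}->{2,3,5,6}; U {3,5,7,9}->{5,7,9}
Constraint 2 (X < U) on D(X)={2,3,5,6} D(U)={5,7,9}: no change
Constraint 3 (Z + X = U) on D(Z)={2,3,4,5,6} D(X)={2,3,5,6} D(U)={5,7,9}: no change
So after all 3 constraints: D(X) = {2,3,5,6}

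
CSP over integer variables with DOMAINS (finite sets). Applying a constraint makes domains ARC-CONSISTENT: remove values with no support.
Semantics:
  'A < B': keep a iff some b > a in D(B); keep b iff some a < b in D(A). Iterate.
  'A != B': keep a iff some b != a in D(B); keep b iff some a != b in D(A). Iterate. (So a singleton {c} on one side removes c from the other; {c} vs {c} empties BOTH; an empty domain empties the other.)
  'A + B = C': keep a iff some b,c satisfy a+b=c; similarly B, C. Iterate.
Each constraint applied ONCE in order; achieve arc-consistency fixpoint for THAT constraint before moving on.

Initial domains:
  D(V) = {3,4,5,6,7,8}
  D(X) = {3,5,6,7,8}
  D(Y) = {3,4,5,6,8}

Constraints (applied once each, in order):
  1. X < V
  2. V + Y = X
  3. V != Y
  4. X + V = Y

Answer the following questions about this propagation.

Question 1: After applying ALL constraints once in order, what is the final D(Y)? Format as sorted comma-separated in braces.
Constraint 1 (X < V) on D(X)={3,5,6,7,8} D(V)={3,4,5,6,7,8}: X {3,5,6,7,8}->{3,5,6,7}; V {3,4,5,6,7,8}->{4,5,6,7,8}
Constraint 2 (V + Y = X) on D(V)={4,5,6,7,8} D(Y)={3,4,5,6,8} D(X)={3,5,6,7}: V {4,5,6,7,8}->{4}; Y {3,4,5,6,8}->{3}; X {3,5,6,7}->{7}
Constraint 3 (V != Y) on D(V)={4} D(Y)={3}: no change
Constraint 4 (X + V = Y) on D(X)={7} D(V)={4} D(Y)={3}: X {7}->{}; V {4}->{}; Y {3}->{}
So after all 4 constraints: D(Y) = {}

Answer: {}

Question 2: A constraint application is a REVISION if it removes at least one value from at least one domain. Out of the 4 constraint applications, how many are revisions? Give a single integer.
Constraint 1 (X < V) on D(X)={3,5,6,7,8} D(V)={3,4,5,6,7,8}: X {3,5,6,7,8}->{3,5,6,7}; V {3,4,5,6,7,8}->{4,5,6,7,8} => REVISION
Constraint 2 (V + Y = X) on D(V)={4,5,6,7,8} D(Y)={3,4,5,6,8} D(X)={3,5,6,7}: V {4,5,6,7,8}->{4}; Y {3,4,5,6,8}->{3}; X {3,5,6,7}->{7} => REVISION
Constraint 3 (V != Y) on D(V)={4} D(Y)={3}: no change => not a revision
Constraint 4 (X + V = Y) on D(X)={7} D(V)={4} D(Y)={3}: X {7}->{}; V {4}->{}; Y {3}->{} => REVISION
Total revisions = 3

Answer: 3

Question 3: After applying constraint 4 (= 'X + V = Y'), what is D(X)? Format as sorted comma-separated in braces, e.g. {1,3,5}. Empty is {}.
Answer: {}

Derivation:
Constraint 1 (X < V) on D(X)={3,5,6,7,8} D(V)={3,4,5,6,7,8}: X {3,5,6,7,8}->{3,5,6,7}; V {3,4,5,6,7,8}->{4,5,6,7,8}
Constraint 2 (V + Y = X) on D(V)={4,5,6,7,8} D(Y)={3,4,5,6,8} D(X)={3,5,6,7}: V {4,5,6,7,8}->{4}; Y {3,4,5,6,8}->{3}; X {3,5,6,7}->{7}
Constraint 3 (V != Y) on D(V)={4} D(Y)={3}: no change
Constraint 4 (X + V = Y) on D(X)={7} D(V)={4} D(Y)={3}: X {7}->{}; V {4}->{}; Y {3}->{}
So after constraint 4: D(X) = {}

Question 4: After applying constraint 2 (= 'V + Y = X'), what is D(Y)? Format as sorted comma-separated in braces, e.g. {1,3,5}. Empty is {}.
Constraint 1 (X < V) on D(X)={3,5,6,7,8} D(V)={3,4,5,6,7,8}: X {3,5,6,7,8}->{3,5,6,7}; V {3,4,5,6,7,8}->{4,5,6,7,8}
Constraint 2 (V + Y = X) on D(V)={4,5,6,7,8} D(Y)={3,4,5,6,8} D(X)={3,5,6,7}: V {4,5,6,7,8}->{4}; Y {3,4,5,6,8}->{3}; X {3,5,6,7}->{7}
So after constraint 2: D(Y) = {3}

Answer: {3}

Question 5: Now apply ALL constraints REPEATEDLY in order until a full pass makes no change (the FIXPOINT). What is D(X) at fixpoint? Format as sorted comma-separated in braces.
pass 0 (initial): D(X)={3,5,6,7,8}
pass 1: V {3,4,5,6,7,8}->{}; X {3,5,6,7,8}->{}; Y {3,4,5,6,8}->{}
pass 2: no change
Fixpoint after 2 passes: D(X) = {}

Answer: {}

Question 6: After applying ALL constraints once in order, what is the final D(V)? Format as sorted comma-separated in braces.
Answer: {}

Derivation:
Constraint 1 (X < V) on D(X)={3,5,6,7,8} D(V)={3,4,5,6,7,8}: X {3,5,6,7,8}->{3,5,6,7}; V {3,4,5,6,7,8}->{4,5,6,7,8}
Constraint 2 (V + Y = X) on D(V)={4,5,6,7,8} D(Y)={3,4,5,6,8} D(X)={3,5,6,7}: V {4,5,6,7,8}->{4}; Y {3,4,5,6,8}->{3}; X {3,5,6,7}->{7}
Constraint 3 (V != Y) on D(V)={4} D(Y)={3}: no change
Constraint 4 (X + V = Y) on D(X)={7} D(V)={4} D(Y)={3}: X {7}->{}; V {4}->{}; Y {3}->{}
So after all 4 constraints: D(V) = {}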